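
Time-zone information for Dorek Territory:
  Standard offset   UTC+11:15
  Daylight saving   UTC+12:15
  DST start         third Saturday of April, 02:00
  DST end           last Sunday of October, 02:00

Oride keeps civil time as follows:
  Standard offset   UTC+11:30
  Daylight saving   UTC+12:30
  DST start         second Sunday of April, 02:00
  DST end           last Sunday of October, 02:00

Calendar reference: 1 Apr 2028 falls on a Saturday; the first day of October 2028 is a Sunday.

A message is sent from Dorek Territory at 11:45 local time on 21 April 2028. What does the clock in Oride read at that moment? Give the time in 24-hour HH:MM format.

1 April 2028 is a Saturday, so the first Saturday is April 1 and the third is April 15.
1 October 2028 is a Sunday, so Sundays fall on 1, 8, 15, 22, 29; the last is October 29.
21 April 2028 falls between 15 April and 29 October, so daylight saving is in effect and Dorek Territory is at UTC+12:15.
11:45 Dorek Territory − 12h15m = 23:30 UTC (rolling into the previous day, 20 April 2028).
1 April 2028 is a Saturday, so the first Sunday is April 2 and the second is April 9.
1 October 2028 is a Sunday, so Sundays fall on 1, 8, 15, 22, 29; the last is October 29.
At the standard offset (UTC+11:30), 23:30 UTC + 11h30m = 11:00 Oride standard time (rolling into the next day, 21 April 2028).
The standard-time date in Oride, 21 April 2028, falls between 9 April and 29 October, so daylight saving is in effect and Oride is at UTC+12:30.
23:30 UTC + 12h30m = 12:00 Oride (rolling into the next day, 21 April 2028).

12:00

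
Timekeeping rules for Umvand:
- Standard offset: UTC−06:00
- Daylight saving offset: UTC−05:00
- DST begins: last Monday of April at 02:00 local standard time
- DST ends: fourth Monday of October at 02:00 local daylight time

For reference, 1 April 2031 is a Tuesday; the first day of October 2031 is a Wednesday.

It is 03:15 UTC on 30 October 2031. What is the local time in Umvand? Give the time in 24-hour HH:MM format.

1 April 2031 is a Tuesday, so Mondays fall on 7, 14, 21, 28; the last is April 28.
1 October 2031 is a Wednesday, so the first Monday is October 6 and the fourth is October 27.
At the standard offset (UTC−06:00), 03:15 UTC − 6h = 21:15 Umvand standard time (rolling into the previous day, 29 October 2031).
Daylight saving runs 28 April – 27 October; the standard-time date in Umvand, 29 October 2031, is outside that window, so Umvand is on standard time at UTC−06:00.
03:15 UTC − 6h = 21:15 local (rolling into the previous day, 29 October 2031).

21:15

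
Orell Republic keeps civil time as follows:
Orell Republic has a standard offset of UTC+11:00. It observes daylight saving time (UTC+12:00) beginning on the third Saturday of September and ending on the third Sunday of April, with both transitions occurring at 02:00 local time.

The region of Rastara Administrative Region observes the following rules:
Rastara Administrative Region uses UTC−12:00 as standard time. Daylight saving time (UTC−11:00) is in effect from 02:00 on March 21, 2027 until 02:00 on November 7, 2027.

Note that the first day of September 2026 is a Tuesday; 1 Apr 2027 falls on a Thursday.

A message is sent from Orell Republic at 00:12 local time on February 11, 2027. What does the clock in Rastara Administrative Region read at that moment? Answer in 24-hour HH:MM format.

00:12

1 September 2026 is a Tuesday, so the first Saturday is September 5 and the third is September 19.
1 April 2027 is a Thursday, so the first Sunday is April 4 and the third is April 18.
Daylight saving runs 19 September 2026 – 18 April 2027; February 11, 2027 is inside that window, so Orell Republic is at UTC+12:00.
00:12 Orell Republic − 12h = 12:12 UTC (rolling into the previous day, 10 February 2027).
At the standard offset (UTC−12:00), 12:12 UTC − 12h = 00:12 Rastara Administrative Region standard time.
The standard-time date in Rastara Administrative Region, February 10, 2027, is outside the daylight-saving period (21 March – 7 November), so Rastara Administrative Region is on standard time, UTC−12:00.
12:12 UTC − 12h = 00:12 Rastara Administrative Region.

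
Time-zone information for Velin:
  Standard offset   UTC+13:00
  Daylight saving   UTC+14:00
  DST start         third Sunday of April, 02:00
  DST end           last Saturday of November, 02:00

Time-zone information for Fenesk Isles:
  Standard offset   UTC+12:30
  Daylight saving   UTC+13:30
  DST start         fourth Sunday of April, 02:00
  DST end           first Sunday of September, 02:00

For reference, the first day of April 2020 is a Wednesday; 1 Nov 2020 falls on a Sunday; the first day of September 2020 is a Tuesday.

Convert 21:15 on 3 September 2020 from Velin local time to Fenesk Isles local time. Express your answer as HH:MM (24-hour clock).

20:45

1 April 2020 is a Wednesday, so the first Sunday is April 5 and the third is April 19.
1 November 2020 is a Sunday, so Saturdays fall on 7, 14, 21, 28; the last is November 28.
Daylight saving runs 19 April – 28 November; 3 September 2020 is inside that window, so Velin is at UTC+14:00.
21:15 Velin − 14h = 07:15 UTC.
1 April 2020 is a Wednesday, so the first Sunday is April 5 and the fourth is April 26.
1 September 2020 is a Tuesday, so the first Sunday is September 6.
At the standard offset (UTC+12:30), 07:15 UTC + 12h30m = 19:45 Fenesk Isles standard time.
Daylight saving runs 26 April – 6 September; the standard-time date in Fenesk Isles, 3 September 2020, is inside that window, so Fenesk Isles is at UTC+13:30.
07:15 UTC + 13h30m = 20:45 Fenesk Isles.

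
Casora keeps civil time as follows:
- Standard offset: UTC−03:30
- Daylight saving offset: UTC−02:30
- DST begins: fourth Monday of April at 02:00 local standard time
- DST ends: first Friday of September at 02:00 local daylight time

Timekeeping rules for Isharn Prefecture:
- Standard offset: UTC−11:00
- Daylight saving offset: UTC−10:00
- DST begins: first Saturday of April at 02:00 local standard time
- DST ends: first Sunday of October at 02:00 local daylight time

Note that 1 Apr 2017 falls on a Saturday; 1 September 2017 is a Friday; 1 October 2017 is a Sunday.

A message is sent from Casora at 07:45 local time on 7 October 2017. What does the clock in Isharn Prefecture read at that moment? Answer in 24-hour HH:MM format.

1 April 2017 is a Saturday, so the first Monday is April 3 and the fourth is April 24.
1 September 2017 is a Friday, so the first Friday is September 1.
7 October 2017 is outside the daylight-saving period (24 April – 1 September), so Casora is on standard time, UTC−03:30.
07:45 Casora + 3h30m = 11:15 UTC.
1 April 2017 is a Saturday, so the first Saturday is April 1.
1 October 2017 is a Sunday, so the first Sunday is October 1.
At the standard offset (UTC−11:00), 11:15 UTC − 11h = 00:15 Isharn Prefecture standard time.
Daylight saving runs 1 April – 1 October; the standard-time date in Isharn Prefecture, 7 October 2017, is outside that window, so Isharn Prefecture is on standard time at UTC−11:00.
11:15 UTC − 11h = 00:15 Isharn Prefecture.

00:15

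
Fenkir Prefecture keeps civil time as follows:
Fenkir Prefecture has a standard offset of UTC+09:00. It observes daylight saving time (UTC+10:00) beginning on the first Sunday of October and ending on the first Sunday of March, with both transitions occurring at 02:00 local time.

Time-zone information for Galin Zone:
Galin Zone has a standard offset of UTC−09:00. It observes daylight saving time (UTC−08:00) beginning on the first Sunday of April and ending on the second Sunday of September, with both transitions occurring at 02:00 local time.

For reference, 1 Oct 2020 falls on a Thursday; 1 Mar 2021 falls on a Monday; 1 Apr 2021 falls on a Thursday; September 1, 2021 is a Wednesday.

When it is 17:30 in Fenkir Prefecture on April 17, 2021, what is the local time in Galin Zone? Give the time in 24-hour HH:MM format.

1 October 2020 is a Thursday, so the first Sunday is October 4.
1 March 2021 is a Monday, so the first Sunday is March 7.
April 17, 2021 is outside the daylight-saving period (4 October 2020 – 7 March 2021), so Fenkir Prefecture is on standard time, UTC+09:00.
17:30 Fenkir Prefecture − 9h = 08:30 UTC.
1 April 2021 is a Thursday, so the first Sunday is April 4.
1 September 2021 is a Wednesday, so the first Sunday is September 5 and the second is September 12.
At the standard offset (UTC−09:00), 08:30 UTC − 9h = 23:30 Galin Zone standard time (rolling into the previous day, 16 April 2021).
The standard-time date in Galin Zone, April 16, 2021, falls between 4 April and 12 September, so daylight saving is in effect and Galin Zone is at UTC−08:00.
08:30 UTC − 8h = 00:30 Galin Zone.

00:30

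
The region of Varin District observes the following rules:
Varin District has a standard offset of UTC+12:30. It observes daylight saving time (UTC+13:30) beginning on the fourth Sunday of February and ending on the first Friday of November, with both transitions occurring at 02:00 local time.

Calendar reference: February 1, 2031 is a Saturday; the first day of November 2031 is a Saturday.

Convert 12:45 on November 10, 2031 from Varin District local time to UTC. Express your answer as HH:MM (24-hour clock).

1 February 2031 is a Saturday, so the first Sunday is February 2 and the fourth is February 23.
1 November 2031 is a Saturday, so the first Friday is November 7.
November 10, 2031 is outside the daylight-saving period (23 February – 7 November), so Varin District is on standard time, UTC+12:30.
12:45 local − 12h30m = 00:15 UTC.

00:15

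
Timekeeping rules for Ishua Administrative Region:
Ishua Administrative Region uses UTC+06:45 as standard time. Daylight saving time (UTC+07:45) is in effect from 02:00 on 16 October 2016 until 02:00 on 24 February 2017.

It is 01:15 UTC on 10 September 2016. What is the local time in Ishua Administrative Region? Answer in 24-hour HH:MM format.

At the standard offset (UTC+06:45), 01:15 UTC + 6h45m = 08:00 Ishua Administrative Region standard time.
Daylight saving runs 16 October 2016 – 24 February 2017; the standard-time date in Ishua Administrative Region, 10 September 2016, is outside that window, so Ishua Administrative Region is on standard time at UTC+06:45.
01:15 UTC + 6h45m = 08:00 local.

08:00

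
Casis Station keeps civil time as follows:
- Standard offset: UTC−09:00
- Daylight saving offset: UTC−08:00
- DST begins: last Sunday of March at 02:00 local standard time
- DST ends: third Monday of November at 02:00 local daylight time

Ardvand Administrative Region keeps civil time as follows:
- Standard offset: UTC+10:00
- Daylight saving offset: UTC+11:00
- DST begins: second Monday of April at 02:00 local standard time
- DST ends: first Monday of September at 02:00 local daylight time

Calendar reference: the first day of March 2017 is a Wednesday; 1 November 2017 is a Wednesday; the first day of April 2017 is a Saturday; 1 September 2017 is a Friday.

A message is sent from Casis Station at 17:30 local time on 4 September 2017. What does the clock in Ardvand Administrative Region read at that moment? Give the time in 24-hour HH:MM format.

11:30

1 March 2017 is a Wednesday, so Sundays fall on 5, 12, 19, 26; the last is March 26.
1 November 2017 is a Wednesday, so the first Monday is November 6 and the third is November 20.
4 September 2017 falls between 26 March and 20 November, so daylight saving is in effect and Casis Station is at UTC−08:00.
17:30 Casis Station + 8h = 01:30 UTC (rolling into the next day, 5 September 2017).
1 April 2017 is a Saturday, so the first Monday is April 3 and the second is April 10.
1 September 2017 is a Friday, so the first Monday is September 4.
At the standard offset (UTC+10:00), 01:30 UTC + 10h = 11:30 Ardvand Administrative Region standard time.
Daylight saving runs 10 April – 4 September; the standard-time date in Ardvand Administrative Region, 5 September 2017, is outside that window, so Ardvand Administrative Region is on standard time at UTC+10:00.
01:30 UTC + 10h = 11:30 Ardvand Administrative Region.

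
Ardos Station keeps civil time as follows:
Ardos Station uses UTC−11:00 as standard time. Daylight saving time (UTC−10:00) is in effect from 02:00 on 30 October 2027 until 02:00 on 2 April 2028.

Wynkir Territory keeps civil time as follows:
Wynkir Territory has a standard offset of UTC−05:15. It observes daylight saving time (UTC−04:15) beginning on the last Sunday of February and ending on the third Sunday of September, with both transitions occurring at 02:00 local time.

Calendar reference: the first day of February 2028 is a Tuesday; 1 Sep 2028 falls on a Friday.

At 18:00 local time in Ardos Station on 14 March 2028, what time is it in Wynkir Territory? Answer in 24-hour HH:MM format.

Daylight saving runs 30 October 2027 – 2 April 2028; 14 March 2028 is inside that window, so Ardos Station is at UTC−10:00.
18:00 Ardos Station + 10h = 04:00 UTC (rolling into the next day, 15 March 2028).
1 February 2028 is a Tuesday, so Sundays fall on 6, 13, 20, 27; the last is February 27.
1 September 2028 is a Friday, so the first Sunday is September 3 and the third is September 17.
At the standard offset (UTC−05:15), 04:00 UTC − 5h15m = 22:45 Wynkir Territory standard time (rolling into the previous day, 14 March 2028).
The standard-time date in Wynkir Territory, 14 March 2028, falls between 27 February and 17 September, so daylight saving is in effect and Wynkir Territory is at UTC−04:15.
04:00 UTC − 4h15m = 23:45 Wynkir Territory (rolling into the previous day, 14 March 2028).

23:45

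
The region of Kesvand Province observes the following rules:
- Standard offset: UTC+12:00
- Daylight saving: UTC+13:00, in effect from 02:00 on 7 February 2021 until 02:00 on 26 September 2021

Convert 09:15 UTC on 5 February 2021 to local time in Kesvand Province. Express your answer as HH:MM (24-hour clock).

At the standard offset (UTC+12:00), 09:15 UTC + 12h = 21:15 Kesvand Province standard time.
The standard-time date in Kesvand Province, 5 February 2021, is outside the daylight-saving period (7 February – 26 September), so Kesvand Province is on standard time, UTC+12:00.
09:15 UTC + 12h = 21:15 local.

21:15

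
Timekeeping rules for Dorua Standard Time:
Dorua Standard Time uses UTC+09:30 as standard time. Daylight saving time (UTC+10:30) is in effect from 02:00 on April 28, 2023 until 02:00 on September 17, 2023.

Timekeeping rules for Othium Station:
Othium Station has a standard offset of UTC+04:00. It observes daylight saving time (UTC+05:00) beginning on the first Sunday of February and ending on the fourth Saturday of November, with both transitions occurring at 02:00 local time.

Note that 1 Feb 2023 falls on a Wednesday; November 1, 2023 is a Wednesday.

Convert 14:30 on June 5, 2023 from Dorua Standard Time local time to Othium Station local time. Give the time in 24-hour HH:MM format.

June 5, 2023 falls between 28 April and 17 September, so daylight saving is in effect and Dorua Standard Time is at UTC+10:30.
14:30 Dorua Standard Time − 10h30m = 04:00 UTC.
1 February 2023 is a Wednesday, so the first Sunday is February 5.
1 November 2023 is a Wednesday, so the first Saturday is November 4 and the fourth is November 25.
At the standard offset (UTC+04:00), 04:00 UTC + 4h = 08:00 Othium Station standard time.
Daylight saving runs 5 February – 25 November; the standard-time date in Othium Station, June 5, 2023, is inside that window, so Othium Station is at UTC+05:00.
04:00 UTC + 5h = 09:00 Othium Station.

09:00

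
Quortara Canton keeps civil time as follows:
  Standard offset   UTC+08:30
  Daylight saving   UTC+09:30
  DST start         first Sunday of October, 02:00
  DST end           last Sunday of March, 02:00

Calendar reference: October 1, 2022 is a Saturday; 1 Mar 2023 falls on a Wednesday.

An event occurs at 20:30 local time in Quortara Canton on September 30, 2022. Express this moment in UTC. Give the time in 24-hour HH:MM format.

1 October 2022 is a Saturday, so the first Sunday is October 2.
1 March 2023 is a Wednesday, so Sundays fall on 5, 12, 19, 26; the last is March 26.
September 30, 2022 does not fall between 2 October 2022 and 26 March 2023, so daylight saving is not in effect and Quortara Canton is at UTC+08:30.
20:30 local − 8h30m = 12:00 UTC.

12:00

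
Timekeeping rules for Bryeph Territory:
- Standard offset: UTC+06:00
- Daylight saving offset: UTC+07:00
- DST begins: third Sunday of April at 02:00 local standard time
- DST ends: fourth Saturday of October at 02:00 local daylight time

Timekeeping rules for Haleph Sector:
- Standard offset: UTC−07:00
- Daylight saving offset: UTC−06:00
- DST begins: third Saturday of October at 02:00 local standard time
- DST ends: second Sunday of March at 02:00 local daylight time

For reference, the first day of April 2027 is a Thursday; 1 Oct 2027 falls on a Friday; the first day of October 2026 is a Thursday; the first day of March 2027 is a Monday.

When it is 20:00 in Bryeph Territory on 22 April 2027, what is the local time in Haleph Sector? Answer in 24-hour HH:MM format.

06:00

1 April 2027 is a Thursday, so the first Sunday is April 4 and the third is April 18.
1 October 2027 is a Friday, so the first Saturday is October 2 and the fourth is October 23.
22 April 2027 lies within the daylight-saving period (18 April – 23 October), so Bryeph Territory is on daylight time, UTC+07:00.
20:00 Bryeph Territory − 7h = 13:00 UTC.
1 October 2026 is a Thursday, so the first Saturday is October 3 and the third is October 17.
1 March 2027 is a Monday, so the first Sunday is March 7 and the second is March 14.
At the standard offset (UTC−07:00), 13:00 UTC − 7h = 06:00 Haleph Sector standard time.
Daylight saving runs 17 October 2026 – 14 March 2027; the standard-time date in Haleph Sector, 22 April 2027, is outside that window, so Haleph Sector is on standard time at UTC−07:00.
13:00 UTC − 7h = 06:00 Haleph Sector.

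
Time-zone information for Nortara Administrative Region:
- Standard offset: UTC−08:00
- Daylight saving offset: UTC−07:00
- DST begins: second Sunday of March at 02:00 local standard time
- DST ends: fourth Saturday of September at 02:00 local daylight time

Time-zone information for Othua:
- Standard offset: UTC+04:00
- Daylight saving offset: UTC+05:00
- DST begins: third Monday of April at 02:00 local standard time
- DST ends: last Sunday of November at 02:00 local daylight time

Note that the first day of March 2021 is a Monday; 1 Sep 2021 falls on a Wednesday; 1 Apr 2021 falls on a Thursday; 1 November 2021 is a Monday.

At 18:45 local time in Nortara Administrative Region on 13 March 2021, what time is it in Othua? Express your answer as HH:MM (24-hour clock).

1 March 2021 is a Monday, so the first Sunday is March 7 and the second is March 14.
1 September 2021 is a Wednesday, so the first Saturday is September 4 and the fourth is September 25.
Daylight saving runs 14 March – 25 September; 13 March 2021 is outside that window, so Nortara Administrative Region is on standard time at UTC−08:00.
18:45 Nortara Administrative Region + 8h = 02:45 UTC (rolling into the next day, 14 March 2021).
1 April 2021 is a Thursday, so the first Monday is April 5 and the third is April 19.
1 November 2021 is a Monday, so Sundays fall on 7, 14, 21, 28; the last is November 28.
At the standard offset (UTC+04:00), 02:45 UTC + 4h = 06:45 Othua standard time.
The standard-time date in Othua, 14 March 2021, is outside the daylight-saving period (19 April – 28 November), so Othua is on standard time, UTC+04:00.
02:45 UTC + 4h = 06:45 Othua.

06:45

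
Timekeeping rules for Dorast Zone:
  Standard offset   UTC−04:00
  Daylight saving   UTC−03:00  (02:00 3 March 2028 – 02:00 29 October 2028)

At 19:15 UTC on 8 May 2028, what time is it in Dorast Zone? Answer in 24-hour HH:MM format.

16:15

At the standard offset (UTC−04:00), 19:15 UTC − 4h = 15:15 Dorast Zone standard time.
The standard-time date in Dorast Zone, 8 May 2028, falls between 3 March and 29 October, so daylight saving is in effect and Dorast Zone is at UTC−03:00.
19:15 UTC − 3h = 16:15 local.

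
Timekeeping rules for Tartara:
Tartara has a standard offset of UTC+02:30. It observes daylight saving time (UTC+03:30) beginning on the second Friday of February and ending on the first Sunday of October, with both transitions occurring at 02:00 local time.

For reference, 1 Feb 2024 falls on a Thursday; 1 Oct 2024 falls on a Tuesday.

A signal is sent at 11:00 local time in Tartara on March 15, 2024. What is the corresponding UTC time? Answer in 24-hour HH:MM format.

1 February 2024 is a Thursday, so the first Friday is February 2 and the second is February 9.
1 October 2024 is a Tuesday, so the first Sunday is October 6.
Daylight saving runs 9 February – 6 October; March 15, 2024 is inside that window, so Tartara is at UTC+03:30.
11:00 local − 3h30m = 07:30 UTC.

07:30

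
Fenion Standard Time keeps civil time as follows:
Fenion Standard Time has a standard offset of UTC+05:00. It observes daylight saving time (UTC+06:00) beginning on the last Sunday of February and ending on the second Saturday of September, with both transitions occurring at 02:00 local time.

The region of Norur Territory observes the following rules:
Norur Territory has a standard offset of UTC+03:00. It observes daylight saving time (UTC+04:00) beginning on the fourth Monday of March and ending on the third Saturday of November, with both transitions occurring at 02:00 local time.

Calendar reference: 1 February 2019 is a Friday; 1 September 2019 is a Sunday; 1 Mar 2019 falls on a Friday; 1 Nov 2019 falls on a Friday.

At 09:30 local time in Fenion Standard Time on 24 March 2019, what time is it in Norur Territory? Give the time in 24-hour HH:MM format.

06:30

1 February 2019 is a Friday, so Sundays fall on 3, 10, 17, 24; the last is February 24.
1 September 2019 is a Sunday, so the first Saturday is September 7 and the second is September 14.
24 March 2019 lies within the daylight-saving period (24 February – 14 September), so Fenion Standard Time is on daylight time, UTC+06:00.
09:30 Fenion Standard Time − 6h = 03:30 UTC.
1 March 2019 is a Friday, so the first Monday is March 4 and the fourth is March 25.
1 November 2019 is a Friday, so the first Saturday is November 2 and the third is November 16.
At the standard offset (UTC+03:00), 03:30 UTC + 3h = 06:30 Norur Territory standard time.
The standard-time date in Norur Territory, 24 March 2019, is outside the daylight-saving period (25 March – 16 November), so Norur Territory is on standard time, UTC+03:00.
03:30 UTC + 3h = 06:30 Norur Territory.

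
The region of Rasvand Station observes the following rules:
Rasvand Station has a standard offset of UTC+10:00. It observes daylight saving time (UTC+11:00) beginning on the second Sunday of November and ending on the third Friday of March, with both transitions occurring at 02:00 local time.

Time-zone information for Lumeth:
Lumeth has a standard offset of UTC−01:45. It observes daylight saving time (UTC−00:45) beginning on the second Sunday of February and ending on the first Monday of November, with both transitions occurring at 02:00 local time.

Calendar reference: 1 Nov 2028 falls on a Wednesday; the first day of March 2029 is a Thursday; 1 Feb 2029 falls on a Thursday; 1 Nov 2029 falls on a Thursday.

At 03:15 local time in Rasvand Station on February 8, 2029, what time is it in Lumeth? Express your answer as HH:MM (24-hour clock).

1 November 2028 is a Wednesday, so the first Sunday is November 5 and the second is November 12.
1 March 2029 is a Thursday, so the first Friday is March 2 and the third is March 16.
February 8, 2029 falls between 12 November 2028 and 16 March 2029, so daylight saving is in effect and Rasvand Station is at UTC+11:00.
03:15 Rasvand Station − 11h = 16:15 UTC (rolling into the previous day, 7 February 2029).
1 February 2029 is a Thursday, so the first Sunday is February 4 and the second is February 11.
1 November 2029 is a Thursday, so the first Monday is November 5.
At the standard offset (UTC−01:45), 16:15 UTC − 1h45m = 14:30 Lumeth standard time.
The standard-time date in Lumeth, February 7, 2029, does not fall between 11 February and 5 November, so daylight saving is not in effect and Lumeth is at UTC−01:45.
16:15 UTC − 1h45m = 14:30 Lumeth.

14:30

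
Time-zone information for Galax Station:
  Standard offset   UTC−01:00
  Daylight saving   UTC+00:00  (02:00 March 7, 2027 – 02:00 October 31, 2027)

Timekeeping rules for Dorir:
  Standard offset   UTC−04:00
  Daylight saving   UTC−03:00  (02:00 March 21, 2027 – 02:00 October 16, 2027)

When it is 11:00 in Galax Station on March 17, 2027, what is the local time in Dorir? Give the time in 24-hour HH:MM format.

Daylight saving runs 7 March – 31 October; March 17, 2027 is inside that window, so Galax Station is at UTC+00:00.
11:00 Galax Station − 0h = 11:00 UTC.
At the standard offset (UTC−04:00), 11:00 UTC − 4h = 07:00 Dorir standard time.
The standard-time date in Dorir, March 17, 2027, is outside the daylight-saving period (21 March – 16 October), so Dorir is on standard time, UTC−04:00.
11:00 UTC − 4h = 07:00 Dorir.

07:00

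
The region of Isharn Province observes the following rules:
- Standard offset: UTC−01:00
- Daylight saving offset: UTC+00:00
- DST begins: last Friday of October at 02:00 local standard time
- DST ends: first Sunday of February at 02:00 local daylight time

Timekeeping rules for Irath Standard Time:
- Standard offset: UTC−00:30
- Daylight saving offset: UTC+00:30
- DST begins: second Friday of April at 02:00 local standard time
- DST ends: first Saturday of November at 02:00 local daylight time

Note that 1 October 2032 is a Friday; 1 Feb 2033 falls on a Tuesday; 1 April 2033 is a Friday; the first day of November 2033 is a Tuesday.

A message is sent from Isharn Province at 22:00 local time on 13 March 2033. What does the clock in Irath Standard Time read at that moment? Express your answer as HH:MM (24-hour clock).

22:30

1 October 2032 is a Friday, so Fridays fall on 1, 8, 15, 22, 29; the last is October 29.
1 February 2033 is a Tuesday, so the first Sunday is February 6.
Daylight saving runs 29 October 2032 – 6 February 2033; 13 March 2033 is outside that window, so Isharn Province is on standard time at UTC−01:00.
22:00 Isharn Province + 1h = 23:00 UTC.
1 April 2033 is a Friday, so the first Friday is April 1 and the second is April 8.
1 November 2033 is a Tuesday, so the first Saturday is November 5.
At the standard offset (UTC−00:30), 23:00 UTC − 0h30m = 22:30 Irath Standard Time standard time.
The standard-time date in Irath Standard Time, 13 March 2033, does not fall between 8 April and 5 November, so daylight saving is not in effect and Irath Standard Time is at UTC−00:30.
23:00 UTC − 0h30m = 22:30 Irath Standard Time.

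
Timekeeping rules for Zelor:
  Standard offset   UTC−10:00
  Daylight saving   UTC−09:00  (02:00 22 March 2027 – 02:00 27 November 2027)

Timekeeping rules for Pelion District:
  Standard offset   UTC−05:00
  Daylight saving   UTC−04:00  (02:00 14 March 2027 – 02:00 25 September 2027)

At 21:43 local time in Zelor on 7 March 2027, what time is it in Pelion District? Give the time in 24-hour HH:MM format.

Daylight saving runs 22 March – 27 November; 7 March 2027 is outside that window, so Zelor is on standard time at UTC−10:00.
21:43 Zelor + 10h = 07:43 UTC (rolling into the next day, 8 March 2027).
At the standard offset (UTC−05:00), 07:43 UTC − 5h = 02:43 Pelion District standard time.
Daylight saving runs 14 March – 25 September; the standard-time date in Pelion District, 8 March 2027, is outside that window, so Pelion District is on standard time at UTC−05:00.
07:43 UTC − 5h = 02:43 Pelion District.

02:43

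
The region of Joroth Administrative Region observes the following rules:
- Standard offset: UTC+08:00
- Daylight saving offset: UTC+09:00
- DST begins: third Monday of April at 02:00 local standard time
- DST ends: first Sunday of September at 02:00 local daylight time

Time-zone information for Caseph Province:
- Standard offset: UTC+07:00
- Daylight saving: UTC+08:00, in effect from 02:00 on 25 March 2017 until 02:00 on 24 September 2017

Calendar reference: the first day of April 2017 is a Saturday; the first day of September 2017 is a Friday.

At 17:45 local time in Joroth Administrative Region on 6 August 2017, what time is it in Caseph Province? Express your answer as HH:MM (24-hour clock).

1 April 2017 is a Saturday, so the first Monday is April 3 and the third is April 17.
1 September 2017 is a Friday, so the first Sunday is September 3.
6 August 2017 lies within the daylight-saving period (17 April – 3 September), so Joroth Administrative Region is on daylight time, UTC+09:00.
17:45 Joroth Administrative Region − 9h = 08:45 UTC.
At the standard offset (UTC+07:00), 08:45 UTC + 7h = 15:45 Caseph Province standard time.
The standard-time date in Caseph Province, 6 August 2017, falls between 25 March and 24 September, so daylight saving is in effect and Caseph Province is at UTC+08:00.
08:45 UTC + 8h = 16:45 Caseph Province.

16:45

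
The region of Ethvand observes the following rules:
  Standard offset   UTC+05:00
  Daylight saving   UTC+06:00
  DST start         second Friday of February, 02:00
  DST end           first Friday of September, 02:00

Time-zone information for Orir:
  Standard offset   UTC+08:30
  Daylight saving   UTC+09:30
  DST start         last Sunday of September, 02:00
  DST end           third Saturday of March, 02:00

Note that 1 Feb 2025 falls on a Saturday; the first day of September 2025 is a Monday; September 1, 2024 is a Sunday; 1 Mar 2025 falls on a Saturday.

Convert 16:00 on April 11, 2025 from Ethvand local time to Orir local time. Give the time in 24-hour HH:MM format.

18:30

1 February 2025 is a Saturday, so the first Friday is February 7 and the second is February 14.
1 September 2025 is a Monday, so the first Friday is September 5.
April 11, 2025 falls between 14 February and 5 September, so daylight saving is in effect and Ethvand is at UTC+06:00.
16:00 Ethvand − 6h = 10:00 UTC.
1 September 2024 is a Sunday, so Sundays fall on 1, 8, 15, 22, 29; the last is September 29.
1 March 2025 is a Saturday, so the first Saturday is March 1 and the third is March 15.
At the standard offset (UTC+08:30), 10:00 UTC + 8h30m = 18:30 Orir standard time.
The standard-time date in Orir, April 11, 2025, does not fall between 29 September 2024 and 15 March 2025, so daylight saving is not in effect and Orir is at UTC+08:30.
10:00 UTC + 8h30m = 18:30 Orir.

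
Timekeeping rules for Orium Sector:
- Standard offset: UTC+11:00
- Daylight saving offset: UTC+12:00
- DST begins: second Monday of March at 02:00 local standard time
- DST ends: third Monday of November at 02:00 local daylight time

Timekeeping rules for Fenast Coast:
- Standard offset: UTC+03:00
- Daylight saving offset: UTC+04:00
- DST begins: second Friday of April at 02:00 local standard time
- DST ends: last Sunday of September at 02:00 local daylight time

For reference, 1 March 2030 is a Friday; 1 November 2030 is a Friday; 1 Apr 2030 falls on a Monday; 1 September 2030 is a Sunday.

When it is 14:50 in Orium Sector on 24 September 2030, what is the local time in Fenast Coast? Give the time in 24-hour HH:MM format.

06:50

1 March 2030 is a Friday, so the first Monday is March 4 and the second is March 11.
1 November 2030 is a Friday, so the first Monday is November 4 and the third is November 18.
24 September 2030 lies within the daylight-saving period (11 March – 18 November), so Orium Sector is on daylight time, UTC+12:00.
14:50 Orium Sector − 12h = 02:50 UTC.
1 April 2030 is a Monday, so the first Friday is April 5 and the second is April 12.
1 September 2030 is a Sunday, so Sundays fall on 1, 8, 15, 22, 29; the last is September 29.
At the standard offset (UTC+03:00), 02:50 UTC + 3h = 05:50 Fenast Coast standard time.
The standard-time date in Fenast Coast, 24 September 2030, lies within the daylight-saving period (12 April – 29 September), so Fenast Coast is on daylight time, UTC+04:00.
02:50 UTC + 4h = 06:50 Fenast Coast.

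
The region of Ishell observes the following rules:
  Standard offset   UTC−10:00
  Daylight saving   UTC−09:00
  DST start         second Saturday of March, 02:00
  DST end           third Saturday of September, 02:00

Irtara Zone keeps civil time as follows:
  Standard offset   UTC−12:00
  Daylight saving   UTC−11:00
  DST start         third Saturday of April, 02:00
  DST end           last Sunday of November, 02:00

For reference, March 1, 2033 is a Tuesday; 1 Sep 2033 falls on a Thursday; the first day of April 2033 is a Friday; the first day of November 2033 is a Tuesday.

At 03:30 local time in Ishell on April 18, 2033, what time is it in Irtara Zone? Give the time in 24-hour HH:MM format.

1 March 2033 is a Tuesday, so the first Saturday is March 5 and the second is March 12.
1 September 2033 is a Thursday, so the first Saturday is September 3 and the third is September 17.
April 18, 2033 falls between 12 March and 17 September, so daylight saving is in effect and Ishell is at UTC−09:00.
03:30 Ishell + 9h = 12:30 UTC.
1 April 2033 is a Friday, so the first Saturday is April 2 and the third is April 16.
1 November 2033 is a Tuesday, so Sundays fall on 6, 13, 20, 27; the last is November 27.
At the standard offset (UTC−12:00), 12:30 UTC − 12h = 00:30 Irtara Zone standard time.
The standard-time date in Irtara Zone, April 18, 2033, falls between 16 April and 27 November, so daylight saving is in effect and Irtara Zone is at UTC−11:00.
12:30 UTC − 11h = 01:30 Irtara Zone.

01:30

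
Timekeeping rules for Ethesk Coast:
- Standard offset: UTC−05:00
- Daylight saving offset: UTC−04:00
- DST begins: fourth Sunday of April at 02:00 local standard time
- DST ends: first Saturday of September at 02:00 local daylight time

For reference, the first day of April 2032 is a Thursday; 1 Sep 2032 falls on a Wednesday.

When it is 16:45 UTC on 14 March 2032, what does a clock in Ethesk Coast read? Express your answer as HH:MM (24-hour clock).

11:45

1 April 2032 is a Thursday, so the first Sunday is April 4 and the fourth is April 25.
1 September 2032 is a Wednesday, so the first Saturday is September 4.
At the standard offset (UTC−05:00), 16:45 UTC − 5h = 11:45 Ethesk Coast standard time.
Daylight saving runs 25 April – 4 September; the standard-time date in Ethesk Coast, 14 March 2032, is outside that window, so Ethesk Coast is on standard time at UTC−05:00.
16:45 UTC − 5h = 11:45 local.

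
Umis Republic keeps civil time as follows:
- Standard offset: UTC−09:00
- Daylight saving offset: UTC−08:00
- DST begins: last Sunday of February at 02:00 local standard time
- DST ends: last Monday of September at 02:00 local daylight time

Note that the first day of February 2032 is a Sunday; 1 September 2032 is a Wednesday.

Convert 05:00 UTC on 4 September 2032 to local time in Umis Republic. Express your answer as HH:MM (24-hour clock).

1 February 2032 is a Sunday, so Sundays fall on 1, 8, 15, 22, 29; the last is February 29.
1 September 2032 is a Wednesday, so Mondays fall on 6, 13, 20, 27; the last is September 27.
At the standard offset (UTC−09:00), 05:00 UTC − 9h = 20:00 Umis Republic standard time (rolling into the previous day, 3 September 2032).
The standard-time date in Umis Republic, 3 September 2032, falls between 29 February and 27 September, so daylight saving is in effect and Umis Republic is at UTC−08:00.
05:00 UTC − 8h = 21:00 local (rolling into the previous day, 3 September 2032).

21:00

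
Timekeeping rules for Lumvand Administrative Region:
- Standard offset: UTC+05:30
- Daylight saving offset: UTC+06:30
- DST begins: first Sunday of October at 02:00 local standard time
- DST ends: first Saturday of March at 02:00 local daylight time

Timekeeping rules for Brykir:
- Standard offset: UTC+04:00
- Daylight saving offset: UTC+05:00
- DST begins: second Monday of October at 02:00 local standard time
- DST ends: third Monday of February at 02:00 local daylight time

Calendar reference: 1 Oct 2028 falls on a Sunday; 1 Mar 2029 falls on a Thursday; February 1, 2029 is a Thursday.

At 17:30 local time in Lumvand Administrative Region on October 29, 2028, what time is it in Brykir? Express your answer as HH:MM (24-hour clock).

1 October 2028 is a Sunday, so the first Sunday is October 1.
1 March 2029 is a Thursday, so the first Saturday is March 3.
October 29, 2028 falls between 1 October 2028 and 3 March 2029, so daylight saving is in effect and Lumvand Administrative Region is at UTC+06:30.
17:30 Lumvand Administrative Region − 6h30m = 11:00 UTC.
1 October 2028 is a Sunday, so the first Monday is October 2 and the second is October 9.
1 February 2029 is a Thursday, so the first Monday is February 5 and the third is February 19.
At the standard offset (UTC+04:00), 11:00 UTC + 4h = 15:00 Brykir standard time.
The standard-time date in Brykir, October 29, 2028, falls between 9 October 2028 and 19 February 2029, so daylight saving is in effect and Brykir is at UTC+05:00.
11:00 UTC + 5h = 16:00 Brykir.

16:00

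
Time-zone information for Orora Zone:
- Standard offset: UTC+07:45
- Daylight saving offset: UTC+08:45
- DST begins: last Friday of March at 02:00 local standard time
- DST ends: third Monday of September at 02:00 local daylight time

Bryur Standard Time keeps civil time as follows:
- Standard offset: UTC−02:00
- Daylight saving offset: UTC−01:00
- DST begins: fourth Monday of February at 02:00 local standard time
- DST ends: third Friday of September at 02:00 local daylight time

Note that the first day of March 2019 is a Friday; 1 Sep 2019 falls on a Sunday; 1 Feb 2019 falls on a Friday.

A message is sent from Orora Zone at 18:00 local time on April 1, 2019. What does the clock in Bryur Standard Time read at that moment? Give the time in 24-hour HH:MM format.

1 March 2019 is a Friday, so Fridays fall on 1, 8, 15, 22, 29; the last is March 29.
1 September 2019 is a Sunday, so the first Monday is September 2 and the third is September 16.
Daylight saving runs 29 March – 16 September; April 1, 2019 is inside that window, so Orora Zone is at UTC+08:45.
18:00 Orora Zone − 8h45m = 09:15 UTC.
1 February 2019 is a Friday, so the first Monday is February 4 and the fourth is February 25.
1 September 2019 is a Sunday, so the first Friday is September 6 and the third is September 20.
At the standard offset (UTC−02:00), 09:15 UTC − 2h = 07:15 Bryur Standard Time standard time.
The standard-time date in Bryur Standard Time, April 1, 2019, falls between 25 February and 20 September, so daylight saving is in effect and Bryur Standard Time is at UTC−01:00.
09:15 UTC − 1h = 08:15 Bryur Standard Time.

08:15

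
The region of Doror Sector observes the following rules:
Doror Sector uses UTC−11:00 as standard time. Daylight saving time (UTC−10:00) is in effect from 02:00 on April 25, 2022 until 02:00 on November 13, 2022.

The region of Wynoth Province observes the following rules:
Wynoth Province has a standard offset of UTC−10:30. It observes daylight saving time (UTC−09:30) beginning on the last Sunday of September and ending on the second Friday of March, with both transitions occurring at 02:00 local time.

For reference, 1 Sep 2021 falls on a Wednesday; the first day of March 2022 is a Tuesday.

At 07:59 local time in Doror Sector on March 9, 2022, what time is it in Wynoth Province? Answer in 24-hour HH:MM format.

March 9, 2022 does not fall between 25 April and 13 November, so daylight saving is not in effect and Doror Sector is at UTC−11:00.
07:59 Doror Sector + 11h = 18:59 UTC.
1 September 2021 is a Wednesday, so Sundays fall on 5, 12, 19, 26; the last is September 26.
1 March 2022 is a Tuesday, so the first Friday is March 4 and the second is March 11.
At the standard offset (UTC−10:30), 18:59 UTC − 10h30m = 08:29 Wynoth Province standard time.
The standard-time date in Wynoth Province, March 9, 2022, falls between 26 September 2021 and 11 March 2022, so daylight saving is in effect and Wynoth Province is at UTC−09:30.
18:59 UTC − 9h30m = 09:29 Wynoth Province.

09:29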